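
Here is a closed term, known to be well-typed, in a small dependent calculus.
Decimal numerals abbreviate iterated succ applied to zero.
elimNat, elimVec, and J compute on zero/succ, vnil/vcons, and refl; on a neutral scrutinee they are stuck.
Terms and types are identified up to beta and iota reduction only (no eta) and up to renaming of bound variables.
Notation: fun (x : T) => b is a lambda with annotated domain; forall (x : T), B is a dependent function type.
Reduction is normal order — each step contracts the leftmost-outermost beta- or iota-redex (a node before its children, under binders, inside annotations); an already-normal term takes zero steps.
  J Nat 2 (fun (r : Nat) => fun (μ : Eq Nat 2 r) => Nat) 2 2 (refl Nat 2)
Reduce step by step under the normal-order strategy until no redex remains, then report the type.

reduction (normal order):
  J Nat 2 (fun (r : Nat) => fun (μ : Eq Nat 2 r) => Nat) 2 2 (refl Nat 2)
  ~> 2
type:
  Nat


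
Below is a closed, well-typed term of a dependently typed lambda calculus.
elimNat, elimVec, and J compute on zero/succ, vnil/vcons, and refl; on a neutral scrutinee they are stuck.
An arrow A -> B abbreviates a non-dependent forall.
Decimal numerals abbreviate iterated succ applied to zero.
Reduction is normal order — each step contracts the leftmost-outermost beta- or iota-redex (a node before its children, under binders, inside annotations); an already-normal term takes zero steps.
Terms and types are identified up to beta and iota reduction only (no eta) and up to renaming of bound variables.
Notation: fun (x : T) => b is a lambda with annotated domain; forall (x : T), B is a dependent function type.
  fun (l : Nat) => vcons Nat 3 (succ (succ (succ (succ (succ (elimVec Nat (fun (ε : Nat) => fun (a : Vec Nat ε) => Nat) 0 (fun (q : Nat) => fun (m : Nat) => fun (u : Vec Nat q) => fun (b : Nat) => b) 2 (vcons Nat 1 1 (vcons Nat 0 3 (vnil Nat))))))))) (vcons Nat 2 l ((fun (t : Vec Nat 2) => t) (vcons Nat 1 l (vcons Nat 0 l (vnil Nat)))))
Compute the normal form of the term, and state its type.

resulting normal form:
  fun (l : Nat) => vcons Nat 3 5 (vcons Nat 2 l (vcons Nat 1 l (vcons Nat 0 l (vnil Nat))))
the term's type:
  Nat -> Vec Nat 4
observation: contracting an elimVec iota-redex first, the term normalizes in 12 steps.


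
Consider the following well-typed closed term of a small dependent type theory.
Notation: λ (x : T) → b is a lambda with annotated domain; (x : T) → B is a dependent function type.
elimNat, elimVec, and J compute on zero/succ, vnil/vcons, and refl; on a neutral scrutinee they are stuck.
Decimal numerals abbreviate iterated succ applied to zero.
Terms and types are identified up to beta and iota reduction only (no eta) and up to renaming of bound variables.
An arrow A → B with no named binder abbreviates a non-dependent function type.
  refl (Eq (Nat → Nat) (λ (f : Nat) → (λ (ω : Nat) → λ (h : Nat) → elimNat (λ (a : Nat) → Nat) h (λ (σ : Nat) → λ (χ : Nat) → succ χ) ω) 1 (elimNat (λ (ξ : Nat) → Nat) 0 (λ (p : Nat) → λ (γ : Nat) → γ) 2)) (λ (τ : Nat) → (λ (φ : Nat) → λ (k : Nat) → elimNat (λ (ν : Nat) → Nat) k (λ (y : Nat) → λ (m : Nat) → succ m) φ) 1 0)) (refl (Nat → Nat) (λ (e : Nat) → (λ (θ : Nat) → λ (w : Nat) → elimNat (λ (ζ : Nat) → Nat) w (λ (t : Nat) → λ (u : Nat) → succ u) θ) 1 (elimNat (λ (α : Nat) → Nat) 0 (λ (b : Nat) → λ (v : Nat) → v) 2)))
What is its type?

type:
  Eq (Eq (Nat → Nat) (λ (f : Nat) → 1) (λ (ω : Nat) → 1)) (refl (Nat → Nat) (λ (h : Nat) → 1)) (refl (Nat → Nat) (λ (a : Nat) → 1))


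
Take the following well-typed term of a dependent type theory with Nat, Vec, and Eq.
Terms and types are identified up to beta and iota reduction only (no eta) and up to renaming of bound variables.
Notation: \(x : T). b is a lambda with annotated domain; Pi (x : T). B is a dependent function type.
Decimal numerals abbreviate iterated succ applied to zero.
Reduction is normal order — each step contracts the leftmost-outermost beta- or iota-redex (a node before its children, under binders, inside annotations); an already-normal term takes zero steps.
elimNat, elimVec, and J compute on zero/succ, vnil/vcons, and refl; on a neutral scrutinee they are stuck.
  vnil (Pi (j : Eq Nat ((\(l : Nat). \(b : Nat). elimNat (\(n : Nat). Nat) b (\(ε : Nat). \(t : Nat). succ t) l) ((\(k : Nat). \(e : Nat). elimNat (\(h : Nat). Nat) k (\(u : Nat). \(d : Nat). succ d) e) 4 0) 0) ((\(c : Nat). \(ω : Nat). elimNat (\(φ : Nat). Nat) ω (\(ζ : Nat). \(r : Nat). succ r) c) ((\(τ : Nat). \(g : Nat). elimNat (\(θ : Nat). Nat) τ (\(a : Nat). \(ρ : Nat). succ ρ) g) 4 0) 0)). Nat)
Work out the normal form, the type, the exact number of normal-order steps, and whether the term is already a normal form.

reduced normal form:
  vnil (Pi (j : Eq Nat 4 4). Nat)
inferred type:
  Vec (Pi (j : Eq Nat 4 4). Nat) 0
reduction steps (normal order): 36
started in normal form: no
first redex: a beta-redex


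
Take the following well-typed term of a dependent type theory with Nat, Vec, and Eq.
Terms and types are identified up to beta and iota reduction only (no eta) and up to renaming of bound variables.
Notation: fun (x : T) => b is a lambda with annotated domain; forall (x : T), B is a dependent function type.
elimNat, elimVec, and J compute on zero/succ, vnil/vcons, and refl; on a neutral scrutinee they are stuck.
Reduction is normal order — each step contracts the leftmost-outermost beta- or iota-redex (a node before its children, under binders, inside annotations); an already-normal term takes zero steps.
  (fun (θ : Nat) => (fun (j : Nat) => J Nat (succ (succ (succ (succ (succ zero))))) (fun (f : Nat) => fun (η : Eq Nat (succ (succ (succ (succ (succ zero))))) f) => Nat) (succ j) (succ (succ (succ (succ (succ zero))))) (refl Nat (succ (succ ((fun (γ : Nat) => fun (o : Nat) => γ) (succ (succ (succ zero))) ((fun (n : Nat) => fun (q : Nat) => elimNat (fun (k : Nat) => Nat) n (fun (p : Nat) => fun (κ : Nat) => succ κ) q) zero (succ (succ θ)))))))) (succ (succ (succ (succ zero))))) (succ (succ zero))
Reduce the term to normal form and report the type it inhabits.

reduced normal form:
  succ (succ (succ (succ (succ zero))))
inferred type:
  Nat
observation: the term reaches its normal form after 3 normal-order steps.


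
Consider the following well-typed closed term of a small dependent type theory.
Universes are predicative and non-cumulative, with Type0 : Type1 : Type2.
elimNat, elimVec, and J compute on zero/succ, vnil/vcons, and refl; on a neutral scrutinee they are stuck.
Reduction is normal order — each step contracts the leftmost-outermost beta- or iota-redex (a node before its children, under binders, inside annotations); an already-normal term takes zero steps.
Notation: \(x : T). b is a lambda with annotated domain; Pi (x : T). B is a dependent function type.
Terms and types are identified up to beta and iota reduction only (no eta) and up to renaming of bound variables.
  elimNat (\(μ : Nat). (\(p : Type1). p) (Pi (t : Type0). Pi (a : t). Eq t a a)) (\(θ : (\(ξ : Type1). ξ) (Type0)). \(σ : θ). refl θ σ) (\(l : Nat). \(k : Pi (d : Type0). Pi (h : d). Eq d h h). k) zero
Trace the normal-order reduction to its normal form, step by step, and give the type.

normal-order reduction sequence:
  elimNat (\(μ : Nat). (\(p : Type1). p) (Pi (t : Type0). Pi (a : t). Eq t a a)) (\(θ : (\(ξ : Type1). ξ) (Type0)). \(σ : θ). refl θ σ) (\(l : Nat). \(k : Pi (d : Type0). Pi (h : d). Eq d h h). k) zero
  ~> \(μ : (\(p : Type1). p) (Type0)). \(t : μ). refl μ t
  ~> \(μ : Type0). \(p : μ). refl μ p
the term's type:
  Pi (μ : Type0). Pi (p : μ). Eq μ p p


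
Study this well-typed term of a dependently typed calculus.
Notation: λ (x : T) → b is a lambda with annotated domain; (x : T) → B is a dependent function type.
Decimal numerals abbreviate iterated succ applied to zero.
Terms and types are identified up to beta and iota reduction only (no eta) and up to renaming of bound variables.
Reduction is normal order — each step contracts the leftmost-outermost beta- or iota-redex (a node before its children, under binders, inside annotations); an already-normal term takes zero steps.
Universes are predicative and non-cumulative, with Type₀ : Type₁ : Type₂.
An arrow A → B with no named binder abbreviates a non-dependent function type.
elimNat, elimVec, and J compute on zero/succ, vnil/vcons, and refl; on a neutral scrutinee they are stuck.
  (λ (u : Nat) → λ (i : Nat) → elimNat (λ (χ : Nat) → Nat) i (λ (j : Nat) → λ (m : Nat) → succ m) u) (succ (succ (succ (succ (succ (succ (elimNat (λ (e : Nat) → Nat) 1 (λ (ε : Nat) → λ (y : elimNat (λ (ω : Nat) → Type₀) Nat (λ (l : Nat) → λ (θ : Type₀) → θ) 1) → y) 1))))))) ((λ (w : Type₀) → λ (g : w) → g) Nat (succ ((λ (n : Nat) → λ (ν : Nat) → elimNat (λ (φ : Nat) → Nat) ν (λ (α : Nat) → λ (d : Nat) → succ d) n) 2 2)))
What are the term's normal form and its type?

resulting normal form:
  12
inferred type:
  Nat


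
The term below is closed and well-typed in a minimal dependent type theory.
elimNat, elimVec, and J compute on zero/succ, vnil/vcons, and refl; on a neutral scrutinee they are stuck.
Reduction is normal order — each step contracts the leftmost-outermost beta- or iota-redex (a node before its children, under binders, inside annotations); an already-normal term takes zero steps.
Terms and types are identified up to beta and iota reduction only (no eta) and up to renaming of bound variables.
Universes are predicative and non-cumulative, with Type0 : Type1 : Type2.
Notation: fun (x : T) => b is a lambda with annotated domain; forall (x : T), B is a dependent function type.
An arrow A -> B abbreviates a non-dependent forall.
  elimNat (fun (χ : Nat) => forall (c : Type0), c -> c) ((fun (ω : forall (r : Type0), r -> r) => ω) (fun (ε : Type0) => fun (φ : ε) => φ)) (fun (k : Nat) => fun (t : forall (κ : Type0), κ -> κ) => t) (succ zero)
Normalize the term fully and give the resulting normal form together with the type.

normal form:
  fun (χ : Type0) => fun (c : χ) => c
inferred type:
  forall (χ : Type0), χ -> χ
observation: reduction starts at an elimNat iota-redex, and 5 normal-order steps reach the normal form.


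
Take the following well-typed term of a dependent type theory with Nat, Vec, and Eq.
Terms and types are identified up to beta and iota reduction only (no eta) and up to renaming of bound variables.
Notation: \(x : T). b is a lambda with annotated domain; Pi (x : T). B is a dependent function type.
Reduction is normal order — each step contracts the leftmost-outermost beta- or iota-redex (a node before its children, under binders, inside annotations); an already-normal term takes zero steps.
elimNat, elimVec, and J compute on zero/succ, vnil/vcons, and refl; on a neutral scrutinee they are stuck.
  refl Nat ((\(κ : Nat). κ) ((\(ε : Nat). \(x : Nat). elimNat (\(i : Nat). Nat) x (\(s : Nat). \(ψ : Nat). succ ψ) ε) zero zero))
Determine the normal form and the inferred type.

resulting normal form:
  refl Nat zero
inferred type:
  Eq Nat zero zero
observation: 4 normal-order steps separate the term from its normal form.


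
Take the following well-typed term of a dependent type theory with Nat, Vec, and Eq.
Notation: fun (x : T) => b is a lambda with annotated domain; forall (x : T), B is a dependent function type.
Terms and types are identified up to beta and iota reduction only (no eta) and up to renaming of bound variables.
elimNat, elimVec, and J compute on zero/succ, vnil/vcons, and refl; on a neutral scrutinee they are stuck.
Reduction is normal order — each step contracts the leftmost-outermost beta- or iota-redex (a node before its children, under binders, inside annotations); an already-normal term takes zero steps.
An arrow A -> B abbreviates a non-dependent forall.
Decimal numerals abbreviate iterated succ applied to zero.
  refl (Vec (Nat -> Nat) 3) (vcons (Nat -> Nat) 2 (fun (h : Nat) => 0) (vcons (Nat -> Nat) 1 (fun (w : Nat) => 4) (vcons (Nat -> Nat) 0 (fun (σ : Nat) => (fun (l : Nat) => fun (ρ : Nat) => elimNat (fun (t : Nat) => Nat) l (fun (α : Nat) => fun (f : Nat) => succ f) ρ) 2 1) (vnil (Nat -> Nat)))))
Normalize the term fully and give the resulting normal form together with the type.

resulting normal form:
  refl (Vec (Nat -> Nat) 3) (vcons (Nat -> Nat) 2 (fun (h : Nat) => 0) (vcons (Nat -> Nat) 1 (fun (w : Nat) => 4) (vcons (Nat -> Nat) 0 (fun (σ : Nat) => 3) (vnil (Nat -> Nat)))))
inferred type:
  Eq (Vec (Nat -> Nat) 3) (vcons (Nat -> Nat) 2 (fun (h : Nat) => 0) (vcons (Nat -> Nat) 1 (fun (w : Nat) => 4) (vcons (Nat -> Nat) 0 (fun (σ : Nat) => 3) (vnil (Nat -> Nat))))) (vcons (Nat -> Nat) 2 (fun (l : Nat) => 0) (vcons (Nat -> Nat) 1 (fun (ρ : Nat) => 4) (vcons (Nat -> Nat) 0 (fun (t : Nat) => 3) (vnil (Nat -> Nat)))))
observation: the leftmost-outermost redex is a beta-redex, and normalization takes 6 steps.


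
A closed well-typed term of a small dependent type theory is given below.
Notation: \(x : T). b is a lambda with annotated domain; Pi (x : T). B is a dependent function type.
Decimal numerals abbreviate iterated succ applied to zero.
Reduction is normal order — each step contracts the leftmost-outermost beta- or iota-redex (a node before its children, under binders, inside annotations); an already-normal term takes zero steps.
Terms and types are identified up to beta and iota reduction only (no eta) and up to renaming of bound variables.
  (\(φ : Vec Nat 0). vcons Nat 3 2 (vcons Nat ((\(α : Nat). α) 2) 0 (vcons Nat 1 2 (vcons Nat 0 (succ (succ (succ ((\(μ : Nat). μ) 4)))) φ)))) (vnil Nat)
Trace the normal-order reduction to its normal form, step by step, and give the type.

normal-order reduction:
  (\(φ : Vec Nat 0). vcons Nat 3 2 (vcons Nat ((\(α : Nat). α) 2) 0 (vcons Nat 1 2 (vcons Nat 0 (succ (succ (succ ((\(μ : Nat). μ) 4)))) φ)))) (vnil Nat)
  ~> vcons Nat 3 2 (vcons Nat ((\(φ : Nat). φ) 2) 0 (vcons Nat 1 2 (vcons Nat 0 (succ (succ (succ ((\(α : Nat). α) 4)))) (vnil Nat))))
  ~> vcons Nat 3 2 (vcons Nat 2 0 (vcons Nat 1 2 (vcons Nat 0 (succ (succ (succ ((\(φ : Nat). φ) 4)))) (vnil Nat))))
  ~> vcons Nat 3 2 (vcons Nat 2 0 (vcons Nat 1 2 (vcons Nat 0 7 (vnil Nat))))
type:
  Vec Nat 4


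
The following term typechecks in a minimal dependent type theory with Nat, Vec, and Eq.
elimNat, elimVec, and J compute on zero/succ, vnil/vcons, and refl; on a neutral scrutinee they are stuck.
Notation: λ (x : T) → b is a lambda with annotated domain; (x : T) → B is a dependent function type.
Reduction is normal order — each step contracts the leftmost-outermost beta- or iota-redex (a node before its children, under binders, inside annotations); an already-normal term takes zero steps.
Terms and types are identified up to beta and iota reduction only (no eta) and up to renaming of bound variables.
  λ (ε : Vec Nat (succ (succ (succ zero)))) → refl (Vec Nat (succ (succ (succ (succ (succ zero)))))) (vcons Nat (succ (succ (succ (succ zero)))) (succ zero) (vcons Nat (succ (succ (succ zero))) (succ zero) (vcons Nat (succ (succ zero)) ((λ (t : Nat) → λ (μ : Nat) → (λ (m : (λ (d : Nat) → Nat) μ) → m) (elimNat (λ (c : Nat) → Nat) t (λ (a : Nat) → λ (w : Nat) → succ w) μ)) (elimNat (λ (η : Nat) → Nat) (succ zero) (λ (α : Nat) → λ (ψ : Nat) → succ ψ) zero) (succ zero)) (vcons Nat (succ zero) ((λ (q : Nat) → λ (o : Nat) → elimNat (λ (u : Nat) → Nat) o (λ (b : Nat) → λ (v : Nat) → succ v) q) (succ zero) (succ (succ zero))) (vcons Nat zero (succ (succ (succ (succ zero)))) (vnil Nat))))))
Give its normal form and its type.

normal form:
  λ (ε : Vec Nat (succ (succ (succ zero)))) → refl (Vec Nat (succ (succ (succ (succ (succ zero)))))) (vcons Nat (succ (succ (succ (succ zero)))) (succ zero) (vcons Nat (succ (succ (succ zero))) (succ zero) (vcons Nat (succ (succ zero)) (succ (succ zero)) (vcons Nat (succ zero) (succ (succ (succ zero))) (vcons Nat zero (succ (succ (succ (succ zero)))) (vnil Nat))))))
type:
  (ε : Vec Nat (succ (succ (succ zero)))) → Eq (Vec Nat (succ (succ (succ (succ (succ zero)))))) (vcons Nat (succ (succ (succ (succ zero)))) (succ zero) (vcons Nat (succ (succ (succ zero))) (succ zero) (vcons Nat (succ (succ zero)) (succ (succ zero)) (vcons Nat (succ zero) (succ (succ (succ zero))) (vcons Nat zero (succ (succ (succ (succ zero)))) (vnil Nat)))))) (vcons Nat (succ (succ (succ (succ zero)))) (succ zero) (vcons Nat (succ (succ (succ zero))) (succ zero) (vcons Nat (succ (succ zero)) (succ (succ zero)) (vcons Nat (succ zero) (succ (succ (succ zero))) (vcons Nat zero (succ (succ (succ (succ zero)))) (vnil Nat))))))


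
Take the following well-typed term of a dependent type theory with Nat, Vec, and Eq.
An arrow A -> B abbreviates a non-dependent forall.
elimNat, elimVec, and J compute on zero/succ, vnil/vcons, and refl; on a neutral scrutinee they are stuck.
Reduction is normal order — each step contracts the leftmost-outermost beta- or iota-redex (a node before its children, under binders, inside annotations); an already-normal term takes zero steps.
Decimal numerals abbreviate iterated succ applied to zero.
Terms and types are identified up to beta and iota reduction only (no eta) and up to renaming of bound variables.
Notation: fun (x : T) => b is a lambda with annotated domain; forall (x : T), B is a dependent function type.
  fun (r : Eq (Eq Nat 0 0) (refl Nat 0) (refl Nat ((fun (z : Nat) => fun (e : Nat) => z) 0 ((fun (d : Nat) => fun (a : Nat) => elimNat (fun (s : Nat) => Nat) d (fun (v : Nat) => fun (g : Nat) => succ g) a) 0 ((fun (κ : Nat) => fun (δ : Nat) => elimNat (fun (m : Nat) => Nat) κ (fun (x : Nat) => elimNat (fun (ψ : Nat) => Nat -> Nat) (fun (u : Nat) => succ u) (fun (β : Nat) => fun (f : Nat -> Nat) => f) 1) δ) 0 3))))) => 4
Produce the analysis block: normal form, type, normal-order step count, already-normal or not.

reduced normal form:
  fun (r : Eq (Eq Nat 0 0) (refl Nat 0) (refl Nat 0)) => 4
type:
  Eq (Eq Nat 0 0) (refl Nat 0) (refl Nat 0) -> Nat
reduction steps (normal order): 2
term was already normal: no
first redex: a beta-redex


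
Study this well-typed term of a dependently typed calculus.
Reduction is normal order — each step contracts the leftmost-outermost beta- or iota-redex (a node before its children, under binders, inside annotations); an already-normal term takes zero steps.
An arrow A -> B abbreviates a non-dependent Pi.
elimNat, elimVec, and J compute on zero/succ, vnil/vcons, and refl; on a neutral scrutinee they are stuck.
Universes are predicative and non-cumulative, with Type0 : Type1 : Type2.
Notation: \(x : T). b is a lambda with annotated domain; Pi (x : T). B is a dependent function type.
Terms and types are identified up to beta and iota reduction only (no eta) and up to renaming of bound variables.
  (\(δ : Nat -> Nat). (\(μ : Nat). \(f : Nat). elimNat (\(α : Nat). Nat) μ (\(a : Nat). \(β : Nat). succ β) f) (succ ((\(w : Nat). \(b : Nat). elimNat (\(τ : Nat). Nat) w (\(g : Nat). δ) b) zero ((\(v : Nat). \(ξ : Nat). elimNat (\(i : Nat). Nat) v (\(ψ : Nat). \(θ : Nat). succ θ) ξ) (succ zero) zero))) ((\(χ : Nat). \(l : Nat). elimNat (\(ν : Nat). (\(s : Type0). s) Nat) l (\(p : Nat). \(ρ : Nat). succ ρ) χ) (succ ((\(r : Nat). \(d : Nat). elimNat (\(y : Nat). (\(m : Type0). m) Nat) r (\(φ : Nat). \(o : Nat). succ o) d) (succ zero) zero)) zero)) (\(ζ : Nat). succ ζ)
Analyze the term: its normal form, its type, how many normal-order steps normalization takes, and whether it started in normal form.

normal form:
  succ (succ (succ (succ zero)))
inferred type:
  Nat
steps to reach normal form (normal order): 32
term was already normal: no
first redex: a beta-redex


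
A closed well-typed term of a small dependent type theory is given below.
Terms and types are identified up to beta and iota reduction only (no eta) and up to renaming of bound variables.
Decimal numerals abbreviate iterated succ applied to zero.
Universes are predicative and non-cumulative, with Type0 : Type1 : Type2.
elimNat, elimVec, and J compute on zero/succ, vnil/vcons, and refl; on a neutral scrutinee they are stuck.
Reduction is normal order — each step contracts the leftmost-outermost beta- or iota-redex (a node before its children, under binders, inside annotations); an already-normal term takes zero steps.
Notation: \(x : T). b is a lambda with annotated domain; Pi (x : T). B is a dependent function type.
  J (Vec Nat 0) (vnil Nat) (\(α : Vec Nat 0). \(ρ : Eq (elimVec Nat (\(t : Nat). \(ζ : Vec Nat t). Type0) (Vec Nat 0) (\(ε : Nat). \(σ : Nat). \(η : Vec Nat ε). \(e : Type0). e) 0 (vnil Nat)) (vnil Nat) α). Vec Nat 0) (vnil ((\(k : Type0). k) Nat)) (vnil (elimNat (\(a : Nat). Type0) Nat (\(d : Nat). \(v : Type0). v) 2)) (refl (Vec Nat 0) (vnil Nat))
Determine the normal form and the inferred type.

normal form:
  vnil Nat
inferred type:
  Vec Nat 0


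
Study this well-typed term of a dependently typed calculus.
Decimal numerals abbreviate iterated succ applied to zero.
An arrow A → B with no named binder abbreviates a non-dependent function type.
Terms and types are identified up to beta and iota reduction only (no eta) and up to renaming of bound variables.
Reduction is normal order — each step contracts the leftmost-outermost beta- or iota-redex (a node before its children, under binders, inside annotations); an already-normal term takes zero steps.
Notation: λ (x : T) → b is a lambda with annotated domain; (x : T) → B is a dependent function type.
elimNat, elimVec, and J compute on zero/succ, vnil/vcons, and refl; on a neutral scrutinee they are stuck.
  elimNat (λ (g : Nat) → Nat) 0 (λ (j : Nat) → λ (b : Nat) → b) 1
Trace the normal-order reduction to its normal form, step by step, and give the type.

normal-order reduction sequence:
  elimNat (λ (g : Nat) → Nat) 0 (λ (j : Nat) → λ (b : Nat) → b) 1
  ~> (λ (g : Nat) → λ (j : Nat) → j) 0 (elimNat (λ (b : Nat) → Nat) 0 (λ (i : Nat) → λ (a : Nat) → a) 0)
  ~> (λ (g : Nat) → g) (elimNat (λ (j : Nat) → Nat) 0 (λ (b : Nat) → λ (i : Nat) → i) 0)
  ~> elimNat (λ (g : Nat) → Nat) 0 (λ (j : Nat) → λ (b : Nat) → b) 0
  ~> 0
type:
  Nat


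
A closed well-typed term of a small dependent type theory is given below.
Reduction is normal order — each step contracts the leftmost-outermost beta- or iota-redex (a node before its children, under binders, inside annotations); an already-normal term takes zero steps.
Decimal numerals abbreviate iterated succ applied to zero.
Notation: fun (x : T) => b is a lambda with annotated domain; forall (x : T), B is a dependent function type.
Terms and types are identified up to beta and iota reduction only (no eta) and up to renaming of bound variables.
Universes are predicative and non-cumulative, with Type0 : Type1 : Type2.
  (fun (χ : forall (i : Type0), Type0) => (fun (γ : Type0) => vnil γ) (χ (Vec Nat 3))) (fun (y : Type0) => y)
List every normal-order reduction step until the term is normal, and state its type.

reduction (normal order):
  (fun (χ : forall (i : Type0), Type0) => (fun (γ : Type0) => vnil γ) (χ (Vec Nat 3))) (fun (y : Type0) => y)
  ~> (fun (χ : Type0) => vnil χ) ((fun (i : Type0) => i) (Vec Nat 3))
  ~> vnil ((fun (χ : Type0) => χ) (Vec Nat 3))
  ~> vnil (Vec Nat 3)
the term's type:
  Vec (Vec Nat 3) 0


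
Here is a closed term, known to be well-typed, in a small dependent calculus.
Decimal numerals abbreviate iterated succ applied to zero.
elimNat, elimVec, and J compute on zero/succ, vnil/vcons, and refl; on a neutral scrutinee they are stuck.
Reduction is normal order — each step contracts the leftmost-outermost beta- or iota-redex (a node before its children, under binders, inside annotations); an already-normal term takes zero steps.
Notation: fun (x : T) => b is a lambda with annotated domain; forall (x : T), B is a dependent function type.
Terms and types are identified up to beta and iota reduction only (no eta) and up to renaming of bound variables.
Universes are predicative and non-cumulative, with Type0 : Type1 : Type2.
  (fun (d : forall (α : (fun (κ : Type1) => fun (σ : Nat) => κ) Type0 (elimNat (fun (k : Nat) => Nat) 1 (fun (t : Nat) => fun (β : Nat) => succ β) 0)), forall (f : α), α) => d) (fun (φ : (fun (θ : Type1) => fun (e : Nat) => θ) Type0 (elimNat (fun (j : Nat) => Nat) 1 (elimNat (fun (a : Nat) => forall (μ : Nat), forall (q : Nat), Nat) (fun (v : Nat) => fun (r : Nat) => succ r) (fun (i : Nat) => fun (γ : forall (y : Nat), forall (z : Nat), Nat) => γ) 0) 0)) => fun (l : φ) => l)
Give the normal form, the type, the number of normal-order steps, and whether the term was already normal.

normal form:
  fun (d : Type0) => fun (α : d) => α
the term's type:
  forall (d : Type0), forall (α : d), d
steps to reach normal form (normal order): 3
started in normal form: no
first contracted redex: a beta-redex


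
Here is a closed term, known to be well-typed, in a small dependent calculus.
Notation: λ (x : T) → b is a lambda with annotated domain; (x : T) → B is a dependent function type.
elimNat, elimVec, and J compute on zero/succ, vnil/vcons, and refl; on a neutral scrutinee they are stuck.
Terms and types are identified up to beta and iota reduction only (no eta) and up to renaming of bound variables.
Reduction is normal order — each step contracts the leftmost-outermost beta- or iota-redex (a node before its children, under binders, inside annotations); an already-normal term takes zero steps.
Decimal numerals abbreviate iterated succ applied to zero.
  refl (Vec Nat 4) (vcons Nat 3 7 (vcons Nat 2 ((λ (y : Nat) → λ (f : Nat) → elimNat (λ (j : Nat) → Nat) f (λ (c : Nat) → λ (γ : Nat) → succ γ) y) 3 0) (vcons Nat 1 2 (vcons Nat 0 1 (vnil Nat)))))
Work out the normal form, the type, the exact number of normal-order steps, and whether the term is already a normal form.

reduced normal form:
  refl (Vec Nat 4) (vcons Nat 3 7 (vcons Nat 2 3 (vcons Nat 1 2 (vcons Nat 0 1 (vnil Nat)))))
inferred type:
  Eq (Vec Nat 4) (vcons Nat 3 7 (vcons Nat 2 3 (vcons Nat 1 2 (vcons Nat 0 1 (vnil Nat))))) (vcons Nat 3 7 (vcons Nat 2 3 (vcons Nat 1 2 (vcons Nat 0 1 (vnil Nat)))))
normal-order step count: 12
term was already normal: no
first redex: a beta-redex


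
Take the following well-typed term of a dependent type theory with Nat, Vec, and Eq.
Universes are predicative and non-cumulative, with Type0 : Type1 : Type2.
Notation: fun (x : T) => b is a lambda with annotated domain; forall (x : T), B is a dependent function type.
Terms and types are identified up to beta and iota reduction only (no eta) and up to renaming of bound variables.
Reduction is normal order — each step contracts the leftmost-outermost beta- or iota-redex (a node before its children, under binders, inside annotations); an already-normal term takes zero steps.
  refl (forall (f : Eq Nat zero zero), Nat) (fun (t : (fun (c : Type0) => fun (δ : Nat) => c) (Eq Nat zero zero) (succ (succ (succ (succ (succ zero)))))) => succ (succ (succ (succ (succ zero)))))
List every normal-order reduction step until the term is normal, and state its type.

normal-order reduction:
  refl (forall (f : Eq Nat zero zero), Nat) (fun (t : (fun (c : Type0) => fun (δ : Nat) => c) (Eq Nat zero zero) (succ (succ (succ (succ (succ zero)))))) => succ (succ (succ (succ (succ zero)))))
  ~> refl (forall (f : Eq Nat zero zero), Nat) (fun (t : (fun (c : Nat) => Eq Nat zero zero) (succ (succ (succ (succ (succ zero)))))) => succ (succ (succ (succ (succ zero)))))
  ~> refl (forall (f : Eq Nat zero zero), Nat) (fun (t : Eq Nat zero zero) => succ (succ (succ (succ (succ zero)))))
inferred type:
  Eq (forall (f : Eq Nat zero zero), Nat) (fun (t : Eq Nat zero zero) => succ (succ (succ (succ (succ zero))))) (fun (c : Eq Nat zero zero) => succ (succ (succ (succ (succ zero)))))


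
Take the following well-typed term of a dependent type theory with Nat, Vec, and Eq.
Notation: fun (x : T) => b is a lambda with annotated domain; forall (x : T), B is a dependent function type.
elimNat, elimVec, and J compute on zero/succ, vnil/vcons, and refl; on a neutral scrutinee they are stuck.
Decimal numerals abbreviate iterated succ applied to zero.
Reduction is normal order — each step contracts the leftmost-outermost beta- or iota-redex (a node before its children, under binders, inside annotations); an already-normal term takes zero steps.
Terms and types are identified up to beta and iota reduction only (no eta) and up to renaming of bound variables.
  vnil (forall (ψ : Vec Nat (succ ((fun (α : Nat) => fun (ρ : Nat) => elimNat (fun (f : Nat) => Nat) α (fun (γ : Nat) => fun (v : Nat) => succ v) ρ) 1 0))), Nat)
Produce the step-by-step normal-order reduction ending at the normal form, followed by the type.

normal-order reduction sequence:
  vnil (forall (ψ : Vec Nat (succ ((fun (α : Nat) => fun (ρ : Nat) => elimNat (fun (f : Nat) => Nat) α (fun (γ : Nat) => fun (v : Nat) => succ v) ρ) 1 0))), Nat)
  ~> vnil (forall (ψ : Vec Nat (succ ((fun (α : Nat) => elimNat (fun (ρ : Nat) => Nat) 1 (fun (f : Nat) => fun (γ : Nat) => succ γ) α) 0))), Nat)
  ~> vnil (forall (ψ : Vec Nat (succ (elimNat (fun (α : Nat) => Nat) 1 (fun (ρ : Nat) => fun (f : Nat) => succ f) 0))), Nat)
  ~> vnil (forall (ψ : Vec Nat 2), Nat)
the term's type:
  Vec (forall (ψ : Vec Nat 2), Nat) 0


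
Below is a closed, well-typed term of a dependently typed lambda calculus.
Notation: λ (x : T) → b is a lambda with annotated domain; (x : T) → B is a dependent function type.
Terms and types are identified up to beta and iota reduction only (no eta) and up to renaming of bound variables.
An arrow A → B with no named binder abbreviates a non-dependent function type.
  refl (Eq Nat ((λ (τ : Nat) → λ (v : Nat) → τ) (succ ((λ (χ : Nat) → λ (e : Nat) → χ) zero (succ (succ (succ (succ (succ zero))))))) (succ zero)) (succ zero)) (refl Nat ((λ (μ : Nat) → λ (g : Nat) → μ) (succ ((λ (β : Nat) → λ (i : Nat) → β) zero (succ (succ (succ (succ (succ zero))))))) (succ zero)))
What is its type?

type:
  Eq (Eq Nat (succ zero) (succ zero)) (refl Nat (succ zero)) (refl Nat (succ zero))


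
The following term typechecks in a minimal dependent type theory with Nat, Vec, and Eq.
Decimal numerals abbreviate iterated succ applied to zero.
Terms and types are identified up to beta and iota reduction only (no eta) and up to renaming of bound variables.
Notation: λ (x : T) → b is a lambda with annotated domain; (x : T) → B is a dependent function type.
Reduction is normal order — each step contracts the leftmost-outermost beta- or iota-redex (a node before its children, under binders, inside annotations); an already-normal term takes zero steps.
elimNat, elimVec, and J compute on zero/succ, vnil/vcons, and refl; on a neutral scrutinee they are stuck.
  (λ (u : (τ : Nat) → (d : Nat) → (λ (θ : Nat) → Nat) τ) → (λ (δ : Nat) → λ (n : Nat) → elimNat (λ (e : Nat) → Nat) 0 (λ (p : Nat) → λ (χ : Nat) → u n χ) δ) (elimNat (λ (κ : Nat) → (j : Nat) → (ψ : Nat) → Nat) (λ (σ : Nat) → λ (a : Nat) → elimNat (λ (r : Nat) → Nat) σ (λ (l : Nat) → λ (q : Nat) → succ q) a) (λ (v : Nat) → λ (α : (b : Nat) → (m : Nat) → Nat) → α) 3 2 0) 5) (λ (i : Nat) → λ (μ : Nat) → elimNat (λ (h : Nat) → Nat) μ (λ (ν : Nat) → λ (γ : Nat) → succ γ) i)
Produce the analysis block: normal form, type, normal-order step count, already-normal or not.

resulting normal form:
  10
type:
  Nat
steps to reach normal form (normal order): 41
already normal: no
first redex: a beta-redex


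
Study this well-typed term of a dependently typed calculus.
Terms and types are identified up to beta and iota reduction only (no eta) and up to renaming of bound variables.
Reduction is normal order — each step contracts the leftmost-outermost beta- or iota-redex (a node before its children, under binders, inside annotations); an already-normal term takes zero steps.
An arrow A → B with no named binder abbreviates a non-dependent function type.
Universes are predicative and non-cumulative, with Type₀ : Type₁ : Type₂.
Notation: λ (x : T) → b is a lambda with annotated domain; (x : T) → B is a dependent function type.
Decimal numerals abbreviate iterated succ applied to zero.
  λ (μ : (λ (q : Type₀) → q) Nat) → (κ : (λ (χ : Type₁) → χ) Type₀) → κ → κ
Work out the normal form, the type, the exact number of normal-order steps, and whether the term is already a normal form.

resulting normal form:
  λ (μ : Nat) → (q : Type₀) → q → q
inferred type:
  Nat → Type₁
steps to reach normal form (normal order): 2
already normal: no
first contracted redex: a beta-redex


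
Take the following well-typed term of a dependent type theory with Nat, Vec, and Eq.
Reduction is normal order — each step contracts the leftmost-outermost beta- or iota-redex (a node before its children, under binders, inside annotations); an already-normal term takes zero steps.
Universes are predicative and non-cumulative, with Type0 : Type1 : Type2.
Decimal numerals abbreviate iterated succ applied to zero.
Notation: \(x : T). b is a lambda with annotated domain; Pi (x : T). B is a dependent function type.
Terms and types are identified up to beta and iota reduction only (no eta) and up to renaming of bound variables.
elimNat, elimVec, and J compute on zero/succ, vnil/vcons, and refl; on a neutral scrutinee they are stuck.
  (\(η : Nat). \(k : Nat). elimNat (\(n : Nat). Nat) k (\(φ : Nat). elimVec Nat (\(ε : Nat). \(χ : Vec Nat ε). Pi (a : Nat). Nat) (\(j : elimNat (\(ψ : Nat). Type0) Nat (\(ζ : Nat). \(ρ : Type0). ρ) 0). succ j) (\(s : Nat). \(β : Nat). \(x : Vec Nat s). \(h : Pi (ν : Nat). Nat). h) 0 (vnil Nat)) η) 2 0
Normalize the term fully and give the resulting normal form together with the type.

normal form:
  2
inferred type:
  Nat
observation: 11 normal-order steps separate the term from its normal form.


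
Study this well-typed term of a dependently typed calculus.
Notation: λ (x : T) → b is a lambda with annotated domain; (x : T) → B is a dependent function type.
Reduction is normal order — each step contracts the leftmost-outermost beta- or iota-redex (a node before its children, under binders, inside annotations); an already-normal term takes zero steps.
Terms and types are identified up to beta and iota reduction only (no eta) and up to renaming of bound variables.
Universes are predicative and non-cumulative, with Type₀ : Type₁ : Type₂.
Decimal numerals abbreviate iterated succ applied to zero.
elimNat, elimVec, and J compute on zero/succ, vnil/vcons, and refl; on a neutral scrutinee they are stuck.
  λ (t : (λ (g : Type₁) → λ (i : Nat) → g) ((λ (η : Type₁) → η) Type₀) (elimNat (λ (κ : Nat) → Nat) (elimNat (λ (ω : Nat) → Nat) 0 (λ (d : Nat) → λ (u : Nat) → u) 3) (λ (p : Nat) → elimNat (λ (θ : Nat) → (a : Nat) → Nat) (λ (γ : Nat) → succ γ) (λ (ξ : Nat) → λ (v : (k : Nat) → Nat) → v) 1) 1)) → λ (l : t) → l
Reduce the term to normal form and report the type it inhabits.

normal form:
  λ (t : Type₀) → λ (g : t) → g
the term's type:
  (t : Type₀) → (g : t) → t


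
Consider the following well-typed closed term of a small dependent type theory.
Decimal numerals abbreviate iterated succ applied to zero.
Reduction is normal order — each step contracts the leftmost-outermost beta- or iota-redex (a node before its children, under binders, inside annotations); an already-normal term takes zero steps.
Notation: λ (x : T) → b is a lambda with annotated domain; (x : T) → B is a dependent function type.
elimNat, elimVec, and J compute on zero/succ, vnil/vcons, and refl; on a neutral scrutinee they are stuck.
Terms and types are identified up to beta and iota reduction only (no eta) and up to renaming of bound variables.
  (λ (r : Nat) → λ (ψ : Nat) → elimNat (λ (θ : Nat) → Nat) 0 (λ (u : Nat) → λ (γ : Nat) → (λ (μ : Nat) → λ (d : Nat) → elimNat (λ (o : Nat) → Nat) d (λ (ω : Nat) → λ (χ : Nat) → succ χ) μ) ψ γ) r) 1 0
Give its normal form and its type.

reduced normal form:
  0
type:
  Nat
observation: reduction starts at a beta-redex, and 9 normal-order steps reach the normal form.


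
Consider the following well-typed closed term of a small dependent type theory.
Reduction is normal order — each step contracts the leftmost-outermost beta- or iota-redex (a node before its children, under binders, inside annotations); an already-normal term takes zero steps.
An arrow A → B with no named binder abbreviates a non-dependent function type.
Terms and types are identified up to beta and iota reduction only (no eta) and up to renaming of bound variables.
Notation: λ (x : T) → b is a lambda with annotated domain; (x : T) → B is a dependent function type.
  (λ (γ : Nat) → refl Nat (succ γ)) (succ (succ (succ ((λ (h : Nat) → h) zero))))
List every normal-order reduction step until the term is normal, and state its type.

normal-order reduction sequence:
  (λ (γ : Nat) → refl Nat (succ γ)) (succ (succ (succ ((λ (h : Nat) → h) zero))))
  ~> refl Nat (succ (succ (succ (succ ((λ (γ : Nat) → γ) zero)))))
  ~> refl Nat (succ (succ (succ (succ zero))))
type:
  Eq Nat (succ (succ (succ (succ zero)))) (succ (succ (succ (succ zero))))


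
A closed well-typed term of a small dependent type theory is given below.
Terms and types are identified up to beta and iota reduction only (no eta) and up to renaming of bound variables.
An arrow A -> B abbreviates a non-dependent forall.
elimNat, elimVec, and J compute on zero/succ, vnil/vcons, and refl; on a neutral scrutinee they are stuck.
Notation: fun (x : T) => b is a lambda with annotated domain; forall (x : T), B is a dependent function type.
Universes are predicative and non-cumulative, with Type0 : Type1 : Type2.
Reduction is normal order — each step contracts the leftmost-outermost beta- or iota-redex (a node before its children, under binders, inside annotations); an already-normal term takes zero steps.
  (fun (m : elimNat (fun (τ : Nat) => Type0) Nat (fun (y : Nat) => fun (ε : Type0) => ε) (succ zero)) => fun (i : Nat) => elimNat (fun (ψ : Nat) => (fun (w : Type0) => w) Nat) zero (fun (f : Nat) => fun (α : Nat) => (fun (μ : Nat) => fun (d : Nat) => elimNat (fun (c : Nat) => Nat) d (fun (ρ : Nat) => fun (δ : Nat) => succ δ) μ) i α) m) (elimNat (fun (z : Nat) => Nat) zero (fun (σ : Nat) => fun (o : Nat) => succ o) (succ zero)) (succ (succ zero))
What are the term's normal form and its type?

resulting normal form:
  succ (succ zero)
the term's type:
  Nat


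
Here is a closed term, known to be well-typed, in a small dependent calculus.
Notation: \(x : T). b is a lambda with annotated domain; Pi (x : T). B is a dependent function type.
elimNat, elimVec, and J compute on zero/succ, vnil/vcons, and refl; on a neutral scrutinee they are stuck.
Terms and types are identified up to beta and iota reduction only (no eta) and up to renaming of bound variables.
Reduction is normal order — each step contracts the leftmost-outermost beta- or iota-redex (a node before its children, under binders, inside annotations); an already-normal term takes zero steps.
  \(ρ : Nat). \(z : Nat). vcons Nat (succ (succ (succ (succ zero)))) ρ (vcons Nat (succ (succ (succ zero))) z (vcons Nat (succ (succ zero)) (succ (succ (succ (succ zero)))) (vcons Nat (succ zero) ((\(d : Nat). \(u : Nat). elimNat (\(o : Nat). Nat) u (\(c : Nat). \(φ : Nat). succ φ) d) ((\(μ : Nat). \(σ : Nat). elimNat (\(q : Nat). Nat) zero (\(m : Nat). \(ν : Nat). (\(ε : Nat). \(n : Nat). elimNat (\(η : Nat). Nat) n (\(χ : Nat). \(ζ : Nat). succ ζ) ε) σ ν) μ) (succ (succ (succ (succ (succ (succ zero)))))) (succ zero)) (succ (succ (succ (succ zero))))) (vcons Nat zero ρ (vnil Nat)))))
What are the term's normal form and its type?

resulting normal form:
  \(ρ : Nat). \(z : Nat). vcons Nat (succ (succ (succ (succ zero)))) ρ (vcons Nat (succ (succ (succ zero))) z (vcons Nat (succ (succ zero)) (succ (succ (succ (succ zero)))) (vcons Nat (succ zero) (succ (succ (succ (succ (succ (succ (succ (succ (succ (succ zero)))))))))) (vcons Nat zero ρ (vnil Nat)))))
the term's type:
  Pi (ρ : Nat). Pi (z : Nat). Vec Nat (succ (succ (succ (succ (succ zero)))))
observation: the term reaches its normal form after 78 normal-order steps.
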